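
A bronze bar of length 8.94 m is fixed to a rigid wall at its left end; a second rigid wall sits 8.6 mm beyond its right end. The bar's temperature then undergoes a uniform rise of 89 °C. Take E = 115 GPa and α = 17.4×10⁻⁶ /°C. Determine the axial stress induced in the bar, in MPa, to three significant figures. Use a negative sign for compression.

-67.5 MPa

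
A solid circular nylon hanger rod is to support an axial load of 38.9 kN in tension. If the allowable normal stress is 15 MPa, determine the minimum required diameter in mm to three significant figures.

57.5 mm

Required area A ≥ P/σ_allow = 38900/15 = 2593 mm².
For a solid circular section, d ≥ √(4A/π) = 57.46 mm.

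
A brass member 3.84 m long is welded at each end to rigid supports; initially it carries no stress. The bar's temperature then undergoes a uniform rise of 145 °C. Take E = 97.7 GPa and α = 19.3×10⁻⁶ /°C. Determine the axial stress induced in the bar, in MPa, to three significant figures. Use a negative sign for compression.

-273 MPa

Free thermal expansion αLΔT = 19.3e-6 · 3840 · 145 = 10.75 mm.
The walls impose strain ε = −(10.75)/3840 = -2.7985e-03; σ = Eε = 97700 · -2.7985e-03 = -273.4 MPa.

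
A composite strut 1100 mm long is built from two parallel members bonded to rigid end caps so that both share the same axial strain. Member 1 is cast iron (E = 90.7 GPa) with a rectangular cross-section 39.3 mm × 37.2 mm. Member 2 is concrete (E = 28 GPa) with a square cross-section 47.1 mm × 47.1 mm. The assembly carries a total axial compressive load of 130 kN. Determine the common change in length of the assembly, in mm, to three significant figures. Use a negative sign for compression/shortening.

A_1 = 1462 mm².
A_2 = 2218 mm².
Equal strain + equilibrium ⇒ each member carries load in proportion to AE: A₁E₁ = 132600000 N, A₂E₂ = 62120000 N, ΣAE = 194700000 N.
δ = PL/ΣAE = -130000·1100/194700000 = -0.7344 mm.

-0.734 mm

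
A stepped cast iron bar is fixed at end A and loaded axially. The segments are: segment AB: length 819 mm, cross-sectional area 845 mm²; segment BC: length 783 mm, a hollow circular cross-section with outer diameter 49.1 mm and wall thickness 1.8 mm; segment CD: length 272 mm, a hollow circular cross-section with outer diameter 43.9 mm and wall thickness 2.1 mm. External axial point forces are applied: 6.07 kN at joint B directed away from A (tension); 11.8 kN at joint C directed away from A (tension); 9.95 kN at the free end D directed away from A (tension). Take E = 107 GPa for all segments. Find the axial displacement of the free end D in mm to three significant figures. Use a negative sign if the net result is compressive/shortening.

Internal axial forces (sectioning from the free end, tension +): N_CD = 9.95 kN, N_BC = 21.75 kN, N_AB = 27.82 kN.
A_BC = 267.5 mm².
A_CD = 275.8 mm².
δ_AB = 27820·819/(845·107000) = 0.252 mm
δ_BC = 21750·783/(267.5·107000) = 0.5951 mm
δ_CD = 9950·272/(275.8·107000) = 0.09172 mm
δ = Σδ_i = 0.9388 mm.

0.939 mm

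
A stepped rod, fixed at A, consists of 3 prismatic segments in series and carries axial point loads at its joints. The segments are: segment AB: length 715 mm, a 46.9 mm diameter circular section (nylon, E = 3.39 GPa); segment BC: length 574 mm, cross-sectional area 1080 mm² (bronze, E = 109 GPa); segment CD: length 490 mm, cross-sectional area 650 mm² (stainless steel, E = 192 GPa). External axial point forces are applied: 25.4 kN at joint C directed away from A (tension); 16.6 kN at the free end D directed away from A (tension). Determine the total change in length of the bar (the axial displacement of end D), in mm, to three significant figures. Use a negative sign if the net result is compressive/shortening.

Internal axial forces (sectioning from the free end, tension +): N_CD = 16.6 kN, N_BC = 42 kN, N_AB = 42 kN.
A_AB = 1728 mm².
δ_AB = 42000·715/(1728·3390) = 5.128 mm
δ_BC = 42000·574/(1080·109000) = 0.2048 mm
δ_CD = 16600·490/(650·192000) = 0.06518 mm
δ = Σδ_i = 5.398 mm.

5.40 mm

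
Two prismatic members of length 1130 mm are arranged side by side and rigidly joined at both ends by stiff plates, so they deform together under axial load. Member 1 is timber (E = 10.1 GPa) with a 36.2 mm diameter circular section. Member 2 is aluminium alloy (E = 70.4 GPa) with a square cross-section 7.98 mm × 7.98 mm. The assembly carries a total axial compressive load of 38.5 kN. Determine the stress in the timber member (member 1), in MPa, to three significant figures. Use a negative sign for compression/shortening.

-26.1 MPa

A_1 = 1029 mm².
A_2 = 63.68 mm².
Equal strain + equilibrium ⇒ each member carries load in proportion to AE: A₁E₁ = 10400000 N, A₂E₂ = 4483000 N, ΣAE = 14880000 N.
σ₁ = P·E₁/ΣAE = -38500·10100/14880000 = -26.14 MPa.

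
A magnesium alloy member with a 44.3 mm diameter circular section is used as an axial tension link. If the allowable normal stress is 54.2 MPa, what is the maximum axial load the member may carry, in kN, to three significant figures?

A = 1541 mm².
P_max = σ_allow · A = 54.2 · 1541 = 83540 N = 83.54 kN.

83.5 kN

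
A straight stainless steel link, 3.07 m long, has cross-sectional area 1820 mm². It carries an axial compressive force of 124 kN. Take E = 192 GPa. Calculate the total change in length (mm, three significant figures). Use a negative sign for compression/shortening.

-1.09 mm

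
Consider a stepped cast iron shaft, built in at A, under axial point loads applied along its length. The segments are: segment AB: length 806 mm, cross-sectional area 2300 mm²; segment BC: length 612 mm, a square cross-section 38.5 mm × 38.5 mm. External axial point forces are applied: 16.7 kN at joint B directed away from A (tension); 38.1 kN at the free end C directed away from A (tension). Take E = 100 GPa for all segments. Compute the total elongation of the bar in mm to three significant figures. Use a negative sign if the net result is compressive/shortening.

0.349 mm

Internal axial forces (sectioning from the free end, tension +): N_BC = 38.1 kN, N_AB = 54.8 kN.
A_BC = 1482 mm².
δ_AB = 54800·806/(2300·100000) = 0.192 mm
δ_BC = 38100·612/(1482·100000) = 0.1573 mm
δ = Σδ_i = 0.3493 mm.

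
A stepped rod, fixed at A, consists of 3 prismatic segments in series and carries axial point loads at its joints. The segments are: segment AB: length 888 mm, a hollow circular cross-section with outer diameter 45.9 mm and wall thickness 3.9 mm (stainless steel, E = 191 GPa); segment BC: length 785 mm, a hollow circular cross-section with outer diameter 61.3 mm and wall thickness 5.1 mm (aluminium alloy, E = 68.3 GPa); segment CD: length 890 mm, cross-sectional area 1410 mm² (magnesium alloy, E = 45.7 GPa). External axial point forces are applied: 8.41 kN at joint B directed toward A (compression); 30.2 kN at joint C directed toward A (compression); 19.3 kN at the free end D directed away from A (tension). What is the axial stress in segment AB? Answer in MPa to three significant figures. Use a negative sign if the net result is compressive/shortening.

-37.5 MPa

Internal axial forces (sectioning from the free end, tension +): N_CD = 19.3 kN, N_BC = -10.9 kN, N_AB = -19.31 kN.
A_AB = 514.6 mm².
σ_AB = N_AB/A_AB = -19310/514.6 = -37.52 MPa.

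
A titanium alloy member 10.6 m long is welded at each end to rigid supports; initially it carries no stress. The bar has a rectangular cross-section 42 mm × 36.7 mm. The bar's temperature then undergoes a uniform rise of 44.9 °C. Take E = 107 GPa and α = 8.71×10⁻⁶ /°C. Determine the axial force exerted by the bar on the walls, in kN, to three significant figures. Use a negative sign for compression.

Free thermal expansion αLΔT = 8.71e-6 · 10600 · 44.9 = 4.145 mm.
The walls impose strain ε = −(4.145)/10600 = -3.9108e-04; σ = Eε = 107000 · -3.9108e-04 = -41.85 MPa.
Wall reaction R = σ·A = -41.85·1541 = -64500 N = -64.5 kN.

-64.5 kN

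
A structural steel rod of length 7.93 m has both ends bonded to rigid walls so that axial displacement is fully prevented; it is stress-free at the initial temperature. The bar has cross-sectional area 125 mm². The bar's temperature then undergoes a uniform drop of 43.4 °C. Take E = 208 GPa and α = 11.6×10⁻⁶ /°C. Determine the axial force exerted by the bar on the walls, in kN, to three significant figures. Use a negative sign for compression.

Free thermal expansion αLΔT = 11.6e-6 · 7930 · -43.4 = -3.992 mm.
The walls impose strain ε = −(-3.992)/7930 = 5.0344e-04; σ = Eε = 208000 · 5.0344e-04 = 104.7 MPa.
Wall reaction R = σ·A = 104.7·125 = 13090 N = 13.09 kN.

13.1 kN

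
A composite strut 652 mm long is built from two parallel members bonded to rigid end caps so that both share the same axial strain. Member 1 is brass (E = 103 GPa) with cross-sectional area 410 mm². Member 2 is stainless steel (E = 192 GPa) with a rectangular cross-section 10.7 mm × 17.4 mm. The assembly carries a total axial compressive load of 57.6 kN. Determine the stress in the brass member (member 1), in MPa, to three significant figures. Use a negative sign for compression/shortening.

A_2 = 186.2 mm².
Equal strain + equilibrium ⇒ each member carries load in proportion to AE: A₁E₁ = 42230000 N, A₂E₂ = 35750000 N, ΣAE = 77980000 N.
σ₁ = P·E₁/ΣAE = -57600·103000/77980000 = -76.08 MPa.

-76.1 MPa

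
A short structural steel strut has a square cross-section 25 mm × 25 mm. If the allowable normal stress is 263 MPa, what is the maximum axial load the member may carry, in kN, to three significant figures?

A = 625 mm².
P_max = σ_allow · A = 263 · 625 = 164400 N = 164.4 kN.

164 kN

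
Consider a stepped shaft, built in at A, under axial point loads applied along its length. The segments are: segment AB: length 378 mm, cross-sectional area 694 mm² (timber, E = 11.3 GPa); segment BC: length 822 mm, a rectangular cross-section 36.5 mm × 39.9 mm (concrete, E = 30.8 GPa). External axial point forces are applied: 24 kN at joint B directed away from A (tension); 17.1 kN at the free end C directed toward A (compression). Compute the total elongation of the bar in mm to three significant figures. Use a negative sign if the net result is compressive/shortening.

0.0192 mm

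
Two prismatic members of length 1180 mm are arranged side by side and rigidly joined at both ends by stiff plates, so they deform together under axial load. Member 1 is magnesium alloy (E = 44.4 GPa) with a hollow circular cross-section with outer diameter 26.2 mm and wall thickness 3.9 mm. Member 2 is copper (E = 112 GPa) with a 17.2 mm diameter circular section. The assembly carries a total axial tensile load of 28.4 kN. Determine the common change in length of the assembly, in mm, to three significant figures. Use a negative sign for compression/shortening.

0.878 mm

A_1 = 273.2 mm².
A_2 = 232.4 mm².
Equal strain + equilibrium ⇒ each member carries load in proportion to AE: A₁E₁ = 12130000 N, A₂E₂ = 26020000 N, ΣAE = 38150000 N.
δ = PL/ΣAE = 28400·1180/38150000 = 0.8783 mm.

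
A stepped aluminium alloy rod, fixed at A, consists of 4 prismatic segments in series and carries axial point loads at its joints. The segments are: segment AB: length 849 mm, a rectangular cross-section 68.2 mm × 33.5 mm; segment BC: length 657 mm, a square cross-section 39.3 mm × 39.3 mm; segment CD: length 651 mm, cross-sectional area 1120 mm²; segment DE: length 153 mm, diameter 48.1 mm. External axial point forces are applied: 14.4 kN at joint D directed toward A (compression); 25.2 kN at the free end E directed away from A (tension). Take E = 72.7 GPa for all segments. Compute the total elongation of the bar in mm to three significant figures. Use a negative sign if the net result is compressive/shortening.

0.234 mm

Internal axial forces (sectioning from the free end, tension +): N_DE = 25.2 kN, N_CD = 10.8 kN, N_BC = 10.8 kN, N_AB = 10.8 kN.
A_AB = 2285 mm².
A_BC = 1544 mm².
A_DE = 1817 mm².
δ_AB = 10800·849/(2285·72700) = 0.0552 mm
δ_BC = 10800·657/(1544·72700) = 0.06319 mm
δ_CD = 10800·651/(1120·72700) = 0.08635 mm
δ_DE = 25200·153/(1817·72700) = 0.02919 mm
δ = Σδ_i = 0.2339 mm.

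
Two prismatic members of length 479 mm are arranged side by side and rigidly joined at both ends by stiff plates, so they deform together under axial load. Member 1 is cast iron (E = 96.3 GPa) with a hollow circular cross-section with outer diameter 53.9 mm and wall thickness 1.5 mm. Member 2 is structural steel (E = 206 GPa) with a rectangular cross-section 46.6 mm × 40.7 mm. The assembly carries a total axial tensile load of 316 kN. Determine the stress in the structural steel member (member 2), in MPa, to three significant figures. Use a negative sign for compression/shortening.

A_1 = 246.9 mm².
A_2 = 1897 mm².
Equal strain + equilibrium ⇒ each member carries load in proportion to AE: A₁E₁ = 23780000 N, A₂E₂ = 390700000 N, ΣAE = 414500000 N.
σ₂ = P·E₂/ΣAE = 316000·206000/414500000 = 157.1 MPa.

157 MPa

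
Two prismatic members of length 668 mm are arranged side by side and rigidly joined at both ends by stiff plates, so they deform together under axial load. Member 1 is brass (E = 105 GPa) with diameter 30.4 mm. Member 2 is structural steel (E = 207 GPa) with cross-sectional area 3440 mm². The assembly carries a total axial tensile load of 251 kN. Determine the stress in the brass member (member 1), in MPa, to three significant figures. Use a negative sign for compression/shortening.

33.4 MPa

A_1 = 725.8 mm².
Equal strain + equilibrium ⇒ each member carries load in proportion to AE: A₁E₁ = 76210000 N, A₂E₂ = 712100000 N, ΣAE = 788300000 N.
σ₁ = P·E₁/ΣAE = 251000·105000/788300000 = 33.43 MPa.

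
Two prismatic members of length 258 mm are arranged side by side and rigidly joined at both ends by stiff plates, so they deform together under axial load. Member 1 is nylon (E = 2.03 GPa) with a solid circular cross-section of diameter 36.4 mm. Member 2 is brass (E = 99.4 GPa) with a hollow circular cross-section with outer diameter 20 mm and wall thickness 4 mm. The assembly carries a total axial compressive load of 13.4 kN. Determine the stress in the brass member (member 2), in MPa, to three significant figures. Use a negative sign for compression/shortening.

-60.3 MPa

A_1 = 1041 mm².
A_2 = 201.1 mm².
Equal strain + equilibrium ⇒ each member carries load in proportion to AE: A₁E₁ = 2112000 N, A₂E₂ = 19990000 N, ΣAE = 22100000 N.
σ₂ = P·E₂/ΣAE = -13400·99400/22100000 = -60.28 MPa.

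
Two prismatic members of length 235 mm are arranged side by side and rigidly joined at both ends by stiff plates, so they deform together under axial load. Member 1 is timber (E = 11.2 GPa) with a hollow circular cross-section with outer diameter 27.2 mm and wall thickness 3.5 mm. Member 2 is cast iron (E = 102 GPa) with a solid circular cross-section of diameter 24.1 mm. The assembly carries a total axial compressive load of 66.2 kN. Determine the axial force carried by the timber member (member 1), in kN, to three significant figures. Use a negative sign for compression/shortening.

-3.91 kN

A_1 = 260.6 mm².
A_2 = 456.2 mm².
Equal strain + equilibrium ⇒ each member carries load in proportion to AE: A₁E₁ = 2919000 N, A₂E₂ = 46530000 N, ΣAE = 49450000 N.
F₁ = P·A₁E₁/ΣAE = -66200·2919000/49450000 = -3907 N.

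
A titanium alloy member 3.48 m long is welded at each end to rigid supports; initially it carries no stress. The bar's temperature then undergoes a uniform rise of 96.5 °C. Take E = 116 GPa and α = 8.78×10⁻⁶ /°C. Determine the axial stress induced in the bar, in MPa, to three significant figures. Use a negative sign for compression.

-98.3 MPa

Free thermal expansion αLΔT = 8.78e-6 · 3480 · 96.5 = 2.948 mm.
The walls impose strain ε = −(2.948)/3480 = -8.4727e-04; σ = Eε = 116000 · -8.4727e-04 = -98.28 MPa.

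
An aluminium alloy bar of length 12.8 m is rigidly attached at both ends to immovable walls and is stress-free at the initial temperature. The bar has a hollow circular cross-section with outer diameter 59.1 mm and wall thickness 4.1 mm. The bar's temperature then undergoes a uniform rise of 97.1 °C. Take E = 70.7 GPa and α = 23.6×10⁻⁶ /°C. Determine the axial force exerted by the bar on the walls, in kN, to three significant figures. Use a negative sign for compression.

-115 kN

Free thermal expansion αLΔT = 23.6e-6 · 12800 · 97.1 = 29.33 mm.
The walls impose strain ε = −(29.33)/12800 = -2.2916e-03; σ = Eε = 70700 · -2.2916e-03 = -162 MPa.
Wall reaction R = σ·A = -162·708.4 = -114800 N = -114.8 kN.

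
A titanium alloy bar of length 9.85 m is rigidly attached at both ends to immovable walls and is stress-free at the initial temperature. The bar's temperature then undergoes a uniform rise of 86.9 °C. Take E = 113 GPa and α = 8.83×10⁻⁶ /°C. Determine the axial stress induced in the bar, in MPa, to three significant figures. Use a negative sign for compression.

Free thermal expansion αLΔT = 8.83e-6 · 9850 · 86.9 = 7.558 mm.
The walls impose strain ε = −(7.558)/9850 = -7.6733e-04; σ = Eε = 113000 · -7.6733e-04 = -86.71 MPa.

-86.7 MPa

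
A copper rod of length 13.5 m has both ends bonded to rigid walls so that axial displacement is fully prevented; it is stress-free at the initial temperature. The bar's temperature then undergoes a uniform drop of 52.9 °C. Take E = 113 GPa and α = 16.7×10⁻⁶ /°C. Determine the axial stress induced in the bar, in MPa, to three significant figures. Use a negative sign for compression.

Free thermal expansion αLΔT = 16.7e-6 · 13500 · -52.9 = -11.93 mm.
The walls impose strain ε = −(-11.93)/13500 = 8.8343e-04; σ = Eε = 113000 · 8.8343e-04 = 99.83 MPa.

99.8 MPa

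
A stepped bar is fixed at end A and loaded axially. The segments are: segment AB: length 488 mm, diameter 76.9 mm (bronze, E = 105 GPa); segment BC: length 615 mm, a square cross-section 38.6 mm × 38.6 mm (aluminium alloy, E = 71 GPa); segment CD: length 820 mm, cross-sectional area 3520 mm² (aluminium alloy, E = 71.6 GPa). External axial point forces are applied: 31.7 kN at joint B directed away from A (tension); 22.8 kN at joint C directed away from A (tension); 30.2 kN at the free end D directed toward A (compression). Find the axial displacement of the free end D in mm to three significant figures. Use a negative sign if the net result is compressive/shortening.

Internal axial forces (sectioning from the free end, tension +): N_CD = -30.2 kN, N_BC = -7.4 kN, N_AB = 24.3 kN.
A_AB = 4645 mm².
A_BC = 1490 mm².
δ_AB = 24300·488/(4645·105000) = 0.02432 mm
δ_BC = -7400·615/(1490·71000) = -0.04302 mm
δ_CD = -30200·820/(3520·71600) = -0.09826 mm
δ = Σδ_i = -0.117 mm.

-0.117 mm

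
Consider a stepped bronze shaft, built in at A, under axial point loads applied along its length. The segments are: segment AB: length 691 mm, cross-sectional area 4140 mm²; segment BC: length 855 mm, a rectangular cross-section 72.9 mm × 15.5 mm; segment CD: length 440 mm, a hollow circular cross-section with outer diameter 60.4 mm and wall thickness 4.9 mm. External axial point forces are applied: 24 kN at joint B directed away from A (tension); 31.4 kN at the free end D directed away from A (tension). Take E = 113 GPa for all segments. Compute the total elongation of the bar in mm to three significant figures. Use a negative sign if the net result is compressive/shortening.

0.435 mm

Internal axial forces (sectioning from the free end, tension +): N_CD = 31.4 kN, N_BC = 31.4 kN, N_AB = 55.4 kN.
A_BC = 1130 mm².
A_CD = 854.4 mm².
δ_AB = 55400·691/(4140·113000) = 0.08183 mm
δ_BC = 31400·855/(1130·113000) = 0.2103 mm
δ_CD = 31400·440/(854.4·113000) = 0.1431 mm
δ = Σδ_i = 0.4352 mm.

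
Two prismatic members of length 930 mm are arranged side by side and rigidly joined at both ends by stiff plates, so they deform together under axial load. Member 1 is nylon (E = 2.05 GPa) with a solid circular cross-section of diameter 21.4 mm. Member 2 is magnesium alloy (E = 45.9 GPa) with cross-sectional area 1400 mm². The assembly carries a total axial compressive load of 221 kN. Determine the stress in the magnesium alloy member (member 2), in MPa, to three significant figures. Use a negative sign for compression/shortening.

-156 MPa

A_1 = 359.7 mm².
Equal strain + equilibrium ⇒ each member carries load in proportion to AE: A₁E₁ = 737300 N, A₂E₂ = 64260000 N, ΣAE = 65000000 N.
σ₂ = P·E₂/ΣAE = -221000·45900/65000000 = -156.1 MPa.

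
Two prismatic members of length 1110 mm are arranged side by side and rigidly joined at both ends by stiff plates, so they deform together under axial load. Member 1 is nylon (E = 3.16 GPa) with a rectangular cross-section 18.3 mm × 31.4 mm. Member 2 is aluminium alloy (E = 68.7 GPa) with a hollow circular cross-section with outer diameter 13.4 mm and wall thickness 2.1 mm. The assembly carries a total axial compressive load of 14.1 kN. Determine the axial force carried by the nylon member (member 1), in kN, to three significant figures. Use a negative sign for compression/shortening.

-3.69 kN

A_1 = 574.6 mm².
A_2 = 74.55 mm².
Equal strain + equilibrium ⇒ each member carries load in proportion to AE: A₁E₁ = 1816000 N, A₂E₂ = 5122000 N, ΣAE = 6937000 N.
F₁ = P·A₁E₁/ΣAE = -14100·1816000/6937000 = -3691 N.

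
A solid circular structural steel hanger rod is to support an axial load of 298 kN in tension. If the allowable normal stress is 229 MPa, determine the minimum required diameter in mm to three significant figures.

40.7 mm

Required area A ≥ P/σ_allow = 298000/229 = 1301 mm².
For a solid circular section, d ≥ √(4A/π) = 40.7 mm.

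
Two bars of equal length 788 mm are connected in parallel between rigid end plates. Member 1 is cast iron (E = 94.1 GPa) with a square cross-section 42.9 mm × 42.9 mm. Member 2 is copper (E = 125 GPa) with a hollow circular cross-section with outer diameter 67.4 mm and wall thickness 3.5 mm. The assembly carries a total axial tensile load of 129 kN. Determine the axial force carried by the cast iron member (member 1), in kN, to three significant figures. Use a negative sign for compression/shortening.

A_1 = 1840 mm².
A_2 = 702.6 mm².
Equal strain + equilibrium ⇒ each member carries load in proportion to AE: A₁E₁ = 173200000 N, A₂E₂ = 87830000 N, ΣAE = 261000000 N.
F₁ = P·A₁E₁/ΣAE = 129000·173200000/261000000 = 85590 N.

85.6 kN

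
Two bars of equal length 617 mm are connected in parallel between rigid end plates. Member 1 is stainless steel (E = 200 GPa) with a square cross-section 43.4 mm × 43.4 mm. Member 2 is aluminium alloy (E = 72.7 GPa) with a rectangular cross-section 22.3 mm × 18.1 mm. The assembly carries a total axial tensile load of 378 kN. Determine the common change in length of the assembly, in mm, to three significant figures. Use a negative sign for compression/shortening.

A_1 = 1884 mm².
A_2 = 403.6 mm².
Equal strain + equilibrium ⇒ each member carries load in proportion to AE: A₁E₁ = 376700000 N, A₂E₂ = 29340000 N, ΣAE = 406100000 N.
δ = PL/ΣAE = 378000·617/406100000 = 0.5744 mm.

0.574 mm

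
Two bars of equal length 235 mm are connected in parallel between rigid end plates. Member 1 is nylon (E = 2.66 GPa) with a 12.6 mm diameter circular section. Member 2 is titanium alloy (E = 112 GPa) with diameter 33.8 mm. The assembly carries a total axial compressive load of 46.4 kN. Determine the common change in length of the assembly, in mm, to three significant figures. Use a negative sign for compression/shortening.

-0.108 mm

A_1 = 124.7 mm².
A_2 = 897.3 mm².
Equal strain + equilibrium ⇒ each member carries load in proportion to AE: A₁E₁ = 331700 N, A₂E₂ = 100500000 N, ΣAE = 100800000 N.
δ = PL/ΣAE = -46400·235/100800000 = -0.1081 mm.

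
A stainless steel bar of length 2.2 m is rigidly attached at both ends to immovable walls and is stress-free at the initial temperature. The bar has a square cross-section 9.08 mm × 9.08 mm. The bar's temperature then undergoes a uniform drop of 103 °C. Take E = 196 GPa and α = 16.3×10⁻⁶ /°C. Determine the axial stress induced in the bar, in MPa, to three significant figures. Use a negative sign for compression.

Free thermal expansion αLΔT = 16.3e-6 · 2200 · -103 = -3.694 mm.
The walls impose strain ε = −(-3.694)/2200 = 1.6789e-03; σ = Eε = 196000 · 1.6789e-03 = 329.1 MPa.

329 MPa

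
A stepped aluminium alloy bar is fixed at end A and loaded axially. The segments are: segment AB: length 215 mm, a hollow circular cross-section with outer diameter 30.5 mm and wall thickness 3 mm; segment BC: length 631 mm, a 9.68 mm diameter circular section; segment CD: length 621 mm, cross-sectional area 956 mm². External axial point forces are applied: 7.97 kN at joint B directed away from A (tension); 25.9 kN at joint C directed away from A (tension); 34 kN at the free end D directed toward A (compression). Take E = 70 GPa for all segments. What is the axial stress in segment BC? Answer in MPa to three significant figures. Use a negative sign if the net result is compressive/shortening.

-110 MPa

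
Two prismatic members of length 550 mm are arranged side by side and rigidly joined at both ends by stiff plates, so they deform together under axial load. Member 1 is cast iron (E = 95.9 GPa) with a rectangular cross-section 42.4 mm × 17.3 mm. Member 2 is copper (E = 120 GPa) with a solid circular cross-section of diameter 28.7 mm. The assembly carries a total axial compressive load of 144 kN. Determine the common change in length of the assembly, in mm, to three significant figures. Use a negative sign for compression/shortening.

A_1 = 733.5 mm².
A_2 = 646.9 mm².
Equal strain + equilibrium ⇒ each member carries load in proportion to AE: A₁E₁ = 70340000 N, A₂E₂ = 77630000 N, ΣAE = 148000000 N.
δ = PL/ΣAE = -144000·550/148000000 = -0.5352 mm.

-0.535 mm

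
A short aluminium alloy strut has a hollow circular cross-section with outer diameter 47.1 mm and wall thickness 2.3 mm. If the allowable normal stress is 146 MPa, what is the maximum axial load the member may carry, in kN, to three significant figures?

A = 323.7 mm².
P_max = σ_allow · A = 146 · 323.7 = 47260 N = 47.26 kN.

47.3 kN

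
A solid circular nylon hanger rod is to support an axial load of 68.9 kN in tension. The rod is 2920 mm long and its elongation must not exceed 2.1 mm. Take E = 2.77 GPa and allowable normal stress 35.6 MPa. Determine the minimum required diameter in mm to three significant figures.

210 mm

Required area A ≥ P/σ_allow = 68900/35.6 = 1935 mm².
For a solid circular section, d ≥ √(4A/π) = 49.64 mm.
Elongation limit: A ≥ PL/(Eδ_allow) = 68900·2920/(2770·2.1) = 34590 mm² ⇒ d ≥ 209.8 mm.
The elongation limit governs.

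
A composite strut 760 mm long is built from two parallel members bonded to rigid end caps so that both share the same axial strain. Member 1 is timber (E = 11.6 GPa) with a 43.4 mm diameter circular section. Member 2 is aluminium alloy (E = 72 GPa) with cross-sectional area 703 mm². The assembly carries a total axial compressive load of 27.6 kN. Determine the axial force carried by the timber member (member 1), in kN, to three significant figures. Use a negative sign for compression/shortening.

-6.99 kN

A_1 = 1479 mm².
Equal strain + equilibrium ⇒ each member carries load in proportion to AE: A₁E₁ = 17160000 N, A₂E₂ = 50620000 N, ΣAE = 67780000 N.
F₁ = P·A₁E₁/ΣAE = -27600·17160000/67780000 = -6988 N.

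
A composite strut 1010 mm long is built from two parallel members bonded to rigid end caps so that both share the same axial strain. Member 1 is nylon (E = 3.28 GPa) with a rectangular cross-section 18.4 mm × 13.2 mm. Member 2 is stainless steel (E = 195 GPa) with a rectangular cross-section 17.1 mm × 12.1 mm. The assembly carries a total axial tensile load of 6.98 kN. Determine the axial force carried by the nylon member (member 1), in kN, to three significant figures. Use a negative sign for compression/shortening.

0.135 kN

A_1 = 242.9 mm².
A_2 = 206.9 mm².
Equal strain + equilibrium ⇒ each member carries load in proportion to AE: A₁E₁ = 796600 N, A₂E₂ = 40350000 N, ΣAE = 41140000 N.
F₁ = P·A₁E₁/ΣAE = 6980·796600/41140000 = 135.1 N.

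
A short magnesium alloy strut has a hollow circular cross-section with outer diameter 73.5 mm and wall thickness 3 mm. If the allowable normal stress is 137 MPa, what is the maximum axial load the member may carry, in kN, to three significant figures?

A = 664.4 mm².
P_max = σ_allow · A = 137 · 664.4 = 91030 N = 91.03 kN.

91.0 kN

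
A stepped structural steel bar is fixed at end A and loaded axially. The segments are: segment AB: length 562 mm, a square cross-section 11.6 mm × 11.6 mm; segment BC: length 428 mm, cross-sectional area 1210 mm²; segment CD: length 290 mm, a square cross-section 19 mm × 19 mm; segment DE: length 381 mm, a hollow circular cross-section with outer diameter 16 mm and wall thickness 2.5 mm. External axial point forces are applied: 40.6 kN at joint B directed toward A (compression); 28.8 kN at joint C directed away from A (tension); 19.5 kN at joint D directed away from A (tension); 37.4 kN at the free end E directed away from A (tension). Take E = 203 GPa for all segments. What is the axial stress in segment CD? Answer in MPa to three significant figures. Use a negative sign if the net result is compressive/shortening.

158 MPa

Internal axial forces (sectioning from the free end, tension +): N_DE = 37.4 kN, N_CD = 56.9 kN, N_BC = 85.7 kN, N_AB = 45.1 kN.
A_CD = 361 mm².
σ_CD = N_CD/A_CD = 56900/361 = 157.6 MPa.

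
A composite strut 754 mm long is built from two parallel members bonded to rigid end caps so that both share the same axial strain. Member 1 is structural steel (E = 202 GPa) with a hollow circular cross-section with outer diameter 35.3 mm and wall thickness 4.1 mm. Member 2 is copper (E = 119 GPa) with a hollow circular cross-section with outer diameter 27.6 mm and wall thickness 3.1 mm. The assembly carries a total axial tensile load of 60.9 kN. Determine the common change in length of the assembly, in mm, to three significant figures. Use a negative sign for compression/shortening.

0.419 mm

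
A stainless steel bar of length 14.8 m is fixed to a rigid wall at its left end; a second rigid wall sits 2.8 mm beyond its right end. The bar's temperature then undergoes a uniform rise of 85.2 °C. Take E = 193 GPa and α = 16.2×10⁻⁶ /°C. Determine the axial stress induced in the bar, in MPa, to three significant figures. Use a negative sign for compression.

-230 MPa

Free thermal expansion αLΔT = 16.2e-6 · 14800 · 85.2 = 20.43 mm.
The walls engage after the gap closes; constrained expansion = 20.43 − 2.8 = 17.63 mm.
The walls impose strain ε = −(17.63)/14800 = -1.1911e-03; σ = Eε = 193000 · -1.1911e-03 = -229.9 MPa.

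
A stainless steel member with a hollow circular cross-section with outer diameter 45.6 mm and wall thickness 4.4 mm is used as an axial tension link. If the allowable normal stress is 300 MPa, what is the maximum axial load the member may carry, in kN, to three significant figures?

171 kN

A = 569.5 mm².
P_max = σ_allow · A = 300 · 569.5 = 170900 N = 170.9 kN.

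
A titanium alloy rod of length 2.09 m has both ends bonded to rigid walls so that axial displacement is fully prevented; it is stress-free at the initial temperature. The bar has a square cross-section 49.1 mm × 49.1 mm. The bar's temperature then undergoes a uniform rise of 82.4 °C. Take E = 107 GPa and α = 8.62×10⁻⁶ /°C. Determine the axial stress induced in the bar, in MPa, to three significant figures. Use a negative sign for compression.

-76.0 MPa

Free thermal expansion αLΔT = 8.62e-6 · 2090 · 82.4 = 1.485 mm.
The walls impose strain ε = −(1.485)/2090 = -7.1029e-04; σ = Eε = 107000 · -7.1029e-04 = -76 MPa.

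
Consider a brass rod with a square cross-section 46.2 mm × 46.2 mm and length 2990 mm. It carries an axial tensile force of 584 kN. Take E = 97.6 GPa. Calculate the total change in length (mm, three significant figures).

8.38 mm

A = 2134 mm².
δ_mech = NL/(AE) = 584000·2990/(2134·97600) = 8.382 mm.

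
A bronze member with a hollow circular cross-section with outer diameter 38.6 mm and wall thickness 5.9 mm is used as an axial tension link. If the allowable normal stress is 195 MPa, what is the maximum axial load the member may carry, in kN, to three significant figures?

118 kN

A = 606.1 mm².
P_max = σ_allow · A = 195 · 606.1 = 118200 N = 118.2 kN.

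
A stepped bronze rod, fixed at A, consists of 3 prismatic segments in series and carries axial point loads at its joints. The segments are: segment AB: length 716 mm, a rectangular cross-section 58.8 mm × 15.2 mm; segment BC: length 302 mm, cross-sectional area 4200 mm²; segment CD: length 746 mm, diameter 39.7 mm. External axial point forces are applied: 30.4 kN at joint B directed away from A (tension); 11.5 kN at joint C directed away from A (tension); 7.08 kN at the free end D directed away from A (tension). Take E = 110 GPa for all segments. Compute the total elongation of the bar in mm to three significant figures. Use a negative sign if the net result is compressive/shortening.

Internal axial forces (sectioning from the free end, tension +): N_CD = 7.08 kN, N_BC = 18.58 kN, N_AB = 48.98 kN.
A_AB = 893.8 mm².
A_CD = 1238 mm².
δ_AB = 48980·716/(893.8·110000) = 0.3567 mm
δ_BC = 18580·302/(4200·110000) = 0.01215 mm
δ_CD = 7080·746/(1238·110000) = 0.03879 mm
δ = Σδ_i = 0.4076 mm.

0.408 mm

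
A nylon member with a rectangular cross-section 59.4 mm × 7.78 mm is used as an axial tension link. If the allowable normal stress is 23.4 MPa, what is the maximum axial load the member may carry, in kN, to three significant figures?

10.8 kN

A = 462.1 mm².
P_max = σ_allow · A = 23.4 · 462.1 = 10810 N = 10.81 kN.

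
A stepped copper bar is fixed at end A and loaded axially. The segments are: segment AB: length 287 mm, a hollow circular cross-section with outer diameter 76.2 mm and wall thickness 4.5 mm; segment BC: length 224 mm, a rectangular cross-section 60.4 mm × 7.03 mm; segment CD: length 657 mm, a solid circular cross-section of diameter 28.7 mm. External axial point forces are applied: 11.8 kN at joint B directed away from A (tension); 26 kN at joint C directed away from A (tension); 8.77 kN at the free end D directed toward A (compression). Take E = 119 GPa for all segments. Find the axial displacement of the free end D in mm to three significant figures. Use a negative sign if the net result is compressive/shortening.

0.0706 mm

Internal axial forces (sectioning from the free end, tension +): N_CD = -8.77 kN, N_BC = 17.23 kN, N_AB = 29.03 kN.
A_AB = 1014 mm².
A_BC = 424.6 mm².
A_CD = 646.9 mm².
δ_AB = 29030·287/(1014·119000) = 0.06907 mm
δ_BC = 17230·224/(424.6·119000) = 0.07638 mm
δ_CD = -8770·657/(646.9·119000) = -0.07485 mm
δ = Σδ_i = 0.07061 mm.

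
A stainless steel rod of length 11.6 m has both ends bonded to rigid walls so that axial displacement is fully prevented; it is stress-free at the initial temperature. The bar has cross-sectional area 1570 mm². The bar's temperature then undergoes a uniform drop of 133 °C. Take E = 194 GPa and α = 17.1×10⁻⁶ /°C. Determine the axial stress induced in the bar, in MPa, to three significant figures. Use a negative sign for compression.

441 MPa

Free thermal expansion αLΔT = 17.1e-6 · 11600 · -133 = -26.38 mm.
The walls impose strain ε = −(-26.38)/11600 = 2.2743e-03; σ = Eε = 194000 · 2.2743e-03 = 441.2 MPa.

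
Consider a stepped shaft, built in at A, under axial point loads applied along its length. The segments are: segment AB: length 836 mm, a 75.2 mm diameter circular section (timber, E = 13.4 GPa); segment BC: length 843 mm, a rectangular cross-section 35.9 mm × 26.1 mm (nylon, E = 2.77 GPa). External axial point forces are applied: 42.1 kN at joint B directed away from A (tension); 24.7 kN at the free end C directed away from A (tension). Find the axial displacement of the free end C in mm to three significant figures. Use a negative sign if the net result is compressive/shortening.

8.96 mm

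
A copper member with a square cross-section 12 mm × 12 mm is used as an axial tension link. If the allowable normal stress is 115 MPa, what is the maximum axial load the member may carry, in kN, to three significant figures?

A = 144 mm².
P_max = σ_allow · A = 115 · 144 = 16560 N = 16.56 kN.

16.6 kN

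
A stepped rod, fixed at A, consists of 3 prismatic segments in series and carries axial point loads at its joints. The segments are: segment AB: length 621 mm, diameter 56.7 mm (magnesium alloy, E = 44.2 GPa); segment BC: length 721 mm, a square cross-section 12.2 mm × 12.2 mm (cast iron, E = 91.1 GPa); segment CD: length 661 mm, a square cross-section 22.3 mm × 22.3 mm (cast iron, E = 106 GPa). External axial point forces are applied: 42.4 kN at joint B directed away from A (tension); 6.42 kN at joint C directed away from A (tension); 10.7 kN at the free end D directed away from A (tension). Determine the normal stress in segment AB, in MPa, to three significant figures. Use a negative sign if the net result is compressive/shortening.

Internal axial forces (sectioning from the free end, tension +): N_CD = 10.7 kN, N_BC = 17.12 kN, N_AB = 59.52 kN.
A_AB = 2525 mm².
σ_AB = N_AB/A_AB = 59520/2525 = 23.57 MPa.

23.6 MPa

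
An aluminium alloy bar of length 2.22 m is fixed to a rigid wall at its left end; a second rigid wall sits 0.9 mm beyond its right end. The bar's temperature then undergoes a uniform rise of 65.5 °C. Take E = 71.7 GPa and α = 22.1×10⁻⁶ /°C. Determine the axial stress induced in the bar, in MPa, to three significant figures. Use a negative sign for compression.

-74.7 MPa

Free thermal expansion αLΔT = 22.1e-6 · 2220 · 65.5 = 3.214 mm.
The walls engage after the gap closes; constrained expansion = 3.214 − 0.9 = 2.314 mm.
The walls impose strain ε = −(2.314)/2220 = -1.0421e-03; σ = Eε = 71700 · -1.0421e-03 = -74.72 MPa.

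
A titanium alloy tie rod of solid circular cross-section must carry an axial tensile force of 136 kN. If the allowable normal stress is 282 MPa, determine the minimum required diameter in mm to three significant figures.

24.8 mm

Required area A ≥ P/σ_allow = 136000/282 = 482.3 mm².
For a solid circular section, d ≥ √(4A/π) = 24.78 mm.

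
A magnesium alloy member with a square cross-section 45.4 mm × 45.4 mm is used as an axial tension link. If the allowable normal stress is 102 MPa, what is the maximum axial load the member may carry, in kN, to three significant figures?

A = 2061 mm².
P_max = σ_allow · A = 102 · 2061 = 210200 N = 210.2 kN.

210 kN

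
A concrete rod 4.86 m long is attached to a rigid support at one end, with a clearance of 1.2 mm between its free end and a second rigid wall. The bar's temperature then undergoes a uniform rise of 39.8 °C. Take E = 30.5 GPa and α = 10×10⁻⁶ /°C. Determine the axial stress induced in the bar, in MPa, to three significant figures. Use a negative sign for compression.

Free thermal expansion αLΔT = 10e-6 · 4860 · 39.8 = 1.934 mm.
The walls engage after the gap closes; constrained expansion = 1.934 − 1.2 = 0.7343 mm.
The walls impose strain ε = −(0.7343)/4860 = -1.5109e-04; σ = Eε = 30500 · -1.5109e-04 = -4.608 MPa.

-4.61 MPa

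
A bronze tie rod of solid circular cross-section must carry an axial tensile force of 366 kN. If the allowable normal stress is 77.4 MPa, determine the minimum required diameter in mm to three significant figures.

77.6 mm

Required area A ≥ P/σ_allow = 366000/77.4 = 4729 mm².
For a solid circular section, d ≥ √(4A/π) = 77.59 mm.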